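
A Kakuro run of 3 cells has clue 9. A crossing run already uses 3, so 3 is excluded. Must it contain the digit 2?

The only way to make 9 from 3 distinct digits under that restriction is {1,2,6}, which contains 2.

Yes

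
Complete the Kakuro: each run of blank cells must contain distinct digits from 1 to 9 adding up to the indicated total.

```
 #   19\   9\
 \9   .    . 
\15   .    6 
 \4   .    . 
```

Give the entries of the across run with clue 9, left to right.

7, 2

4 in 2 cells must be {1,3}.
R2C1 = 15 − 6 = 9 completes the 15 across.
Given what's placed, R3C1 must be 3 to fit the 4 across and 19 down.
R3C2 = 4 − 3 = 1 completes the 4 across.
R1C1 = 19 − 12 = 7 completes the 19 down.
R1C2 = 9 − 7 = 2 completes the 9 across.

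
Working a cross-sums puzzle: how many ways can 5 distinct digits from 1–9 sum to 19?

5 distinct digits from 1–9 sum between 15 and 35.
Enumerating: {1,2,3,4,9}, {1,2,3,5,8}, {1,2,3,6,7}, {1,2,4,5,7}, {1,3,4,5,6}.

5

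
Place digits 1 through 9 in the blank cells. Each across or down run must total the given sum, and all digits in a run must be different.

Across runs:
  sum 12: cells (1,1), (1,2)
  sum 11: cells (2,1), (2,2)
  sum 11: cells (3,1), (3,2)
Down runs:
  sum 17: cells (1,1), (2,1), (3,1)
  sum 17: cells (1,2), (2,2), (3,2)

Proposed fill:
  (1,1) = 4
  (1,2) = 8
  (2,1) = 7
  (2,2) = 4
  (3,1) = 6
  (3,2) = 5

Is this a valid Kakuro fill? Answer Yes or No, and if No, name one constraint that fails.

Yes

Across: 4+8=12; 7+4=11; 6+5=11. Down: 4+7+6=17; 8+4+5=17. No digit repeats within any run.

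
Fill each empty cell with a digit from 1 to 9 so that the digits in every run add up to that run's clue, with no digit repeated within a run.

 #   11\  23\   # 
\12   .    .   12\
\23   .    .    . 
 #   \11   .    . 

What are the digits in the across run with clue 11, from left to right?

8, 3

23 in 3 cells must be {6,8,9}.
Nothing is forced directly, so branch on R1C2, whose candidates are 8 or 9. If R1C2 = 8: that forces R1C1 = 4, after which R2C1 would have to be in {6,8,9} for the 23 across but in {7} for the 11 down — contradiction. So R1C2 = 9.
R1C1 = 12 − 9 = 3 completes the 12 across.
R2C1 = 11 − 3 = 8 completes the 11 down.
R2C2 = 6: the only remaining digit allowed by both the 23 across and the 23 down.
R2C3 = 23 − 14 = 9 completes the 23 across.
R3C2 = 23 − 15 = 8 completes the 23 down.
R3C3 = 11 − 8 = 3 completes the 11 across.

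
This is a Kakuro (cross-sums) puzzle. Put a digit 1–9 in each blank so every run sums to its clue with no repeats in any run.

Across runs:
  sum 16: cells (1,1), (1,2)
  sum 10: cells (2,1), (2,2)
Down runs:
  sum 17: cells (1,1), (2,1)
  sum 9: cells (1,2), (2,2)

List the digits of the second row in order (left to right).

16 in 2 cells must be {7,9}; 17 in 2 cells must be {8,9}.
The 16 across and the 17 down share only 9, so (1,1) = 9.
(1,2) = 16 − 9 = 7 completes the 16 across.
(2,1) = 17 − 9 = 8 completes the 17 down.
(2,2) = 10 − 8 = 2 completes the 10 across.

8 2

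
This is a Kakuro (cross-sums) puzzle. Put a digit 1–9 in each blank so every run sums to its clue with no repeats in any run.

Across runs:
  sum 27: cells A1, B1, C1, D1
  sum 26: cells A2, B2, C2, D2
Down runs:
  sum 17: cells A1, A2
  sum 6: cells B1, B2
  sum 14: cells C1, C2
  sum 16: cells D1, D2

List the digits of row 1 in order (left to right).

17 in 2 cells must be {8,9}; 16 in 2 cells must be {7,9}.
Nothing is forced directly, so branch on D1, whose candidates are 7 or 9. If D1 = 7: that forces B1 = 5, after which B2 would have to be in {2,3,4,5,6,7,8,9} for the 26 across but in {1} for the 6 down — contradiction. So D1 = 9.
Given what's placed, A1 must be 8 to fit the 27 across and 17 down.
B1 = 4: the only remaining digit allowed by both the 27 across and the 6 down.
C1 = 27 − 21 = 6 completes the 27 across.

8, 4, 6, 9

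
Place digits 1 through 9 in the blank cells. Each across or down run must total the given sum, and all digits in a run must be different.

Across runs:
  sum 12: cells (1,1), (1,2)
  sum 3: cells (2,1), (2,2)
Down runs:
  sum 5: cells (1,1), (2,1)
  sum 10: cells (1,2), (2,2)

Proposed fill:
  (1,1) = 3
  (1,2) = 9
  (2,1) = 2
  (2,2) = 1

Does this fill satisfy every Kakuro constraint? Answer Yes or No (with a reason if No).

Yes

Across: 3+9=12; 2+1=3. Down: 3+2=5; 9+1=10. No digit repeats within any run.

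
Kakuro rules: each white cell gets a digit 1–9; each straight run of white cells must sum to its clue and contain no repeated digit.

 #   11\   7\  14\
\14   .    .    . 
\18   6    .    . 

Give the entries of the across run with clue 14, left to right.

R1C1 = 11 − 6 = 5 completes the 11 down.
Nothing is forced directly, so branch on R1C3, whose candidates are 6 or 8. If R1C3 = 8: that forces R1C2 = 1, after which R2C2 would have to be in {3,4,5,7,8,9} for the 18 across but in {6} for the 7 down — contradiction. So R1C3 = 6.
R1C2 = 14 − 11 = 3 completes the 14 across.
R2C2 = 7 − 3 = 4 completes the 7 down.
R2C3 = 18 − 10 = 8 completes the 18 across.

5 3 6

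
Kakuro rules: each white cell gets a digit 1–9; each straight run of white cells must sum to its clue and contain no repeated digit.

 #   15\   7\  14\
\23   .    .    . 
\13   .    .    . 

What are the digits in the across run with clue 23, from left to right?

23 in 3 cells must be {6,8,9}.
The 23 across and the 7 down share only 6, so R1C2 = 6.
R2C2 = 7 − 6 = 1 completes the 7 down.
Nothing is forced directly, so branch on R1C1, whose candidates are 8 or 9. If R1C1 = 9: that forces R1C3 = 8, after which R2C1 would have to be in {3,4,5,7,8,9} for the 13 across but in {6} for the 15 down — contradiction. So R1C1 = 8.
R1C3 = 23 − 14 = 9 completes the 23 across.
R2C1 = 15 − 8 = 7 completes the 15 down.
R2C3 = 13 − 8 = 5 completes the 13 across.

8, 6, 9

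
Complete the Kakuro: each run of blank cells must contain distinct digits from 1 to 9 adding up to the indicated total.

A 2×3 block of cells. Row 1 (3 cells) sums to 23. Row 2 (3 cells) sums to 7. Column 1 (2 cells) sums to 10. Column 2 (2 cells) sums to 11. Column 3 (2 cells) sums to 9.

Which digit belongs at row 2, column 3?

23 in 3 cells must be {6,8,9}; 7 in 3 cells must be {1,2,4}.
Nothing is forced directly, so branch on (1,3), whose candidates are 6 or 8. If (1,3) = 6: then (2,3) would have to be in {1,2,4} for the 7 across but in {3} for the 9 down — contradiction. So (1,3) = 8.
(2,3) = 9 − 8 = 1 completes the 9 down.
Nothing is forced directly, so branch on (2,1), whose candidates are 2 or 4. If (2,1) = 2: then (1,1) would have to be in {6,9} for the 23 across but in {8} for the 10 down — contradiction. So (2,1) = 4.
(1,1) = 10 − 4 = 6 completes the 10 down.
(1,2) = 23 − 14 = 9 completes the 23 across.
(2,2) = 7 − 5 = 2 completes the 7 across.

1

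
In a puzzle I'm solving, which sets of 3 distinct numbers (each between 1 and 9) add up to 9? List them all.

3 distinct digits from 1–9 sum between 6 and 24.

{1,2,6}; {1,3,5}; {2,3,4}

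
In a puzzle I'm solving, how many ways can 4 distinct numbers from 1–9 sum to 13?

3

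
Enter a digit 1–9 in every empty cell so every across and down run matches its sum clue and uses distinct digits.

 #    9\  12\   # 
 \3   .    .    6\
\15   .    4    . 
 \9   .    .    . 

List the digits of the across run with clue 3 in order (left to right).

3 in 2 cells must be {1,2}.
No cell is forced outright now. R2C3 can only be 2 or 5 (the digits allowed by both its 15 across and its 6 down). If R2C3 = 2: then R2C1 would have to be in {9} for the 15 across but in {1,2,3,4,5,6} for the 9 down — contradiction. So R2C3 = 5.
R2C1 = 15 − 9 = 6 completes the 15 across.
R3C3 = 6 − 5 = 1 completes the 6 down.
Given what's placed, R3C1 must be 2 to fit the 9 across and 9 down.
R3C2 = 9 − 3 = 6 completes the 9 across.
R1C1 = 9 − 8 = 1 completes the 9 down.
R1C2 = 3 − 1 = 2 completes the 3 across.

1, 2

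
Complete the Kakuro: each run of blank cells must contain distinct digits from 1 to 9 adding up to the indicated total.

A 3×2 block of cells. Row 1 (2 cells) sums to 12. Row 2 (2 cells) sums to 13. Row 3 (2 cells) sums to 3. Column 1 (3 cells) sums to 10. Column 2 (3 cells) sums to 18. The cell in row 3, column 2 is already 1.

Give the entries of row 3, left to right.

2 1

3 in 2 cells must be {1,2}.
(3,1) = 3 − 1 = 2 completes the 3 across.
No cell is forced outright now. (1,2) can only be 8 or 9 (the digits allowed by both its 12 across and its 18 down). If (1,2) = 8: then (1,1) would have to be in {4} for the 12 across but in {1,3,5,7} for the 10 down — contradiction. So (1,2) = 9.
(1,1) = 12 − 9 = 3 completes the 12 across.
(2,1) = 10 − 5 = 5 completes the 10 down.
(2,2) = 13 − 5 = 8 completes the 13 across.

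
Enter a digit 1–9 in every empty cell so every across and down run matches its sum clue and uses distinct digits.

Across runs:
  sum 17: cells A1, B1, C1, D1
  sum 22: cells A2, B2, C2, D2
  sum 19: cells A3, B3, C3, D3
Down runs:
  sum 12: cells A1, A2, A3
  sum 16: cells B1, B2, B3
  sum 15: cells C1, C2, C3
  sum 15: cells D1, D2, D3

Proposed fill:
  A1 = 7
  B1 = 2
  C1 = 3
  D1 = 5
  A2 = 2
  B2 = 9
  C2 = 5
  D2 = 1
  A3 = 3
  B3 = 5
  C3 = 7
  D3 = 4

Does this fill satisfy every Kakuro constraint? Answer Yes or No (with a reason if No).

No — the across run A2–D2 sums to 17, not 22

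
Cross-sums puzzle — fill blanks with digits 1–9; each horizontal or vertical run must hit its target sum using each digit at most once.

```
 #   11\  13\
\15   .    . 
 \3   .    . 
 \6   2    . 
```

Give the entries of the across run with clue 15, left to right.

3 in 2 cells must be {1,2}.
Given what's placed, R2C1 must be 1 to fit the 3 across and 11 down.
R2C2 = 3 − 1 = 2 completes the 3 across.
R3C2 = 6 − 2 = 4 completes the 6 across.
R1C1 = 11 − 3 = 8 completes the 11 down.
R1C2 = 15 − 8 = 7 completes the 15 across.

8, 7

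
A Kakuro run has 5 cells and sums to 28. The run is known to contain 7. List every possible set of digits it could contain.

5 distinct digits from 1–9 sum between 15 and 35.
Keeping only sets containing 7.

{1,3,7,8,9}; {1,5,6,7,9}; {2,4,6,7,9}; {2,5,6,7,8}; {3,4,5,7,9}; {3,4,6,7,8}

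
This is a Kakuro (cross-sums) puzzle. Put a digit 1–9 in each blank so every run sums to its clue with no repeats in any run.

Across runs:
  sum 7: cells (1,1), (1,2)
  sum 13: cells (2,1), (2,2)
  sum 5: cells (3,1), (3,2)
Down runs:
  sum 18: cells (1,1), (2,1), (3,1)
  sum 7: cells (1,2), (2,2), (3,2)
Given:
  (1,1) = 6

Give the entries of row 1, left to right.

7 in 3 cells must be {1,2,4}.
(1,2) = 7 − 6 = 1 completes the 7 across.
(2,2) = 4: the only remaining digit allowed by both the 13 across and the 7 down.
(3,2) = 7 − 5 = 2 completes the 7 down.
(2,1) = 13 − 4 = 9 completes the 13 across.
(3,1) = 5 − 2 = 3 completes the 5 across.

6 1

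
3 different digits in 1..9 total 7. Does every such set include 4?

The only way to make 7 from 3 distinct digits is {1,2,4}, which contains 4.

Yes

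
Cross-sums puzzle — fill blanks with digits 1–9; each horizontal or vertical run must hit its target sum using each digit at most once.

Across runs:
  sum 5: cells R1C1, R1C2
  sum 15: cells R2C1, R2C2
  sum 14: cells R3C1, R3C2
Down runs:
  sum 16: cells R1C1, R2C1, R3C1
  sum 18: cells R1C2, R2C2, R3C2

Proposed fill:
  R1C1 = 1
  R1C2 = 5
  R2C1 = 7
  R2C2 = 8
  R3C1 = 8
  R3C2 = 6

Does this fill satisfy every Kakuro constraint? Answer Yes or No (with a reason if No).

No — the down run R1C2–R3C2 sums to 19, not 18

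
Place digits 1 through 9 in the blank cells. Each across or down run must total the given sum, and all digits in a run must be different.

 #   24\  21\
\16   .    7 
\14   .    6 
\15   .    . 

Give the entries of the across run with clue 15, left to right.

16 in 2 cells must be {7,9}; 24 in 3 cells must be {7,8,9}.
R1C1 = 16 − 7 = 9 completes the 16 across.
R2C1 = 14 − 6 = 8 completes the 14 across.
R3C1 = 24 − 17 = 7 completes the 24 down.
R3C2 = 15 − 7 = 8 completes the 15 across.

7, 8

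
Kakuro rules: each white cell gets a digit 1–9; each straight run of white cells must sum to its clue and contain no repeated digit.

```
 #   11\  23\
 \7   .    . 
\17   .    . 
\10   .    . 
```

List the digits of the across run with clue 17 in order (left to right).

8 9

17 in 2 cells must be {8,9}; 23 in 3 cells must be {6,8,9}.
The 7 across and the 23 down share only 6, so R1C2 = 6.
The 17 across and the 11 down share only 8, so R2C1 = 8.
R2C2 = 17 − 8 = 9 completes the 17 across.
R3C2 = 23 − 15 = 8 completes the 23 down.
R1C1 = 7 − 6 = 1 completes the 7 across.
R3C1 = 10 − 8 = 2 completes the 10 across.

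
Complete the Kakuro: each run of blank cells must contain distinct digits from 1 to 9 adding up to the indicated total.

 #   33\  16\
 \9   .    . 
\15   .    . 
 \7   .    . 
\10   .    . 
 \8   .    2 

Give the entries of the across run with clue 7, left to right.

3 4

16 in 5 cells must be {1,2,3,4,6}.
R2C2 = 6: the only remaining digit allowed by both the 15 across and the 16 down.
R5C1 = 8 − 2 = 6 completes the 8 across.
R2C1 = 15 − 6 = 9 completes the 15 across.
Given what's placed, R3C1 must be 3 to fit the 7 across and 33 down.
R3C2 = 7 − 3 = 4 completes the 7 across.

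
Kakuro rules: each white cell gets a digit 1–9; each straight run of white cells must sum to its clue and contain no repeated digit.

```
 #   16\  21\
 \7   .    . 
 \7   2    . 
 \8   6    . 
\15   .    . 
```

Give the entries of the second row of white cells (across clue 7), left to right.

2, 5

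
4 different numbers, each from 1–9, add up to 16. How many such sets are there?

8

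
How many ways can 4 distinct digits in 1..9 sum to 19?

11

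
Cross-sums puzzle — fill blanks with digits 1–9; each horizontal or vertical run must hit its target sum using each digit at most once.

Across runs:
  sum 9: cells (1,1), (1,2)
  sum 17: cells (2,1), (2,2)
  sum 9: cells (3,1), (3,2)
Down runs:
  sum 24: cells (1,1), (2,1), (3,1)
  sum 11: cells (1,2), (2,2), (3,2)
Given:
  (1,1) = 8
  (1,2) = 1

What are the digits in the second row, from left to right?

17 in 2 cells must be {8,9}; 24 in 3 cells must be {7,8,9}.
Given what's placed, (2,1) must be 9 to fit the 17 across and 24 down.
(2,2) = 17 − 9 = 8 completes the 17 across.
(3,1) = 24 − 17 = 7 completes the 24 down.
(3,2) = 9 − 7 = 2 completes the 9 across.

9 8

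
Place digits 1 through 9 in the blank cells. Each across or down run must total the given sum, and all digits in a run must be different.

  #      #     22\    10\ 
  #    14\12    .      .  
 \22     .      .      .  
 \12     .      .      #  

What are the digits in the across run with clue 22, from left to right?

Nothing is forced directly, so branch on R3C1, whose candidates are 5 or 8 or 9. If R3C1 = 8: that forces R2C1 = 6, after which R3C2 would have to be in {4} for the 12 across but in {5,6,7,8,9} for the 22 down — contradiction. If R3C1 = 9: that forces R2C1 = 5, after which R3C2 would have to be in {3} for the 12 across but in {5,6,7,8,9} for the 22 down — contradiction. So R3C1 = 5.
R2C1 = 14 − 5 = 9 completes the 14 down.
R3C2 = 12 − 5 = 7 completes the 12 across.
R1C2 = 9: the only remaining digit allowed by both the 12 across and the 22 down.
R1C3 = 12 − 9 = 3 completes the 12 across.
R2C2 = 22 − 16 = 6 completes the 22 down.
R2C3 = 22 − 15 = 7 completes the 22 across.

9 6 7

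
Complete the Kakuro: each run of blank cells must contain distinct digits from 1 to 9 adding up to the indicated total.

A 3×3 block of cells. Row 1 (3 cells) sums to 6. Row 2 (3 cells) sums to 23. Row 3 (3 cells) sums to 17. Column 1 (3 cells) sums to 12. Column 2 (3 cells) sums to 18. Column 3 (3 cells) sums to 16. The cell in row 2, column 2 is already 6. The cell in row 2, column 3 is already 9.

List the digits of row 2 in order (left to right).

6 in 3 cells must be {1,2,3}; 23 in 3 cells must be {6,8,9}.
Given what's placed, (1,2) must be 3 to fit the 6 across and 18 down.
(2,1) = 23 − 15 = 8 completes the 23 across.
(3,2) = 18 − 9 = 9 completes the 18 down.
(1,1) = 1: the only remaining digit allowed by both the 6 across and the 12 down.
(1,3) = 6 − 4 = 2 completes the 6 across.
(3,1) = 12 − 9 = 3 completes the 12 down.
(3,3) = 17 − 12 = 5 completes the 17 across.

8 6 9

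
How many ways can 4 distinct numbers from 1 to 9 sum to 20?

12

4 distinct digits from 1–9 sum between 10 and 30.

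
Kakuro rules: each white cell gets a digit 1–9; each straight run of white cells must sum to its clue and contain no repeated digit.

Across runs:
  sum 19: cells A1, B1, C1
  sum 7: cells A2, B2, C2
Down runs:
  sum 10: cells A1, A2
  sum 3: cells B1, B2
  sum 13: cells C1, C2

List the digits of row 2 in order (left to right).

7 in 3 cells must be {1,2,4}; 3 in 2 cells must be {1,2}.
The 19 across and the 3 down share only 2, so B1 = 2.
B2 = 3 − 2 = 1 completes the 3 down.
Given what's placed, C2 must be 4 to fit the 7 across and 13 down.
C1 = 13 − 4 = 9 completes the 13 down.
A2 = 7 − 5 = 2 completes the 7 across.
A1 = 19 − 11 = 8 completes the 19 across.

2 1 4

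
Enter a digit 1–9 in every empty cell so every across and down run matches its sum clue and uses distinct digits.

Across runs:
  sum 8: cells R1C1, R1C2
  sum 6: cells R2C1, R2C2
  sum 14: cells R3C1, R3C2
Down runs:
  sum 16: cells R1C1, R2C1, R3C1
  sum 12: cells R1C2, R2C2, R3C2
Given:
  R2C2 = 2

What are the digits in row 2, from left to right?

R2C1 = 6 − 2 = 4 completes the 6 across.
No cell is forced outright now. R3C2 can only be 6 or 9 (the digits allowed by both its 14 across and its 12 down). If R3C2 = 6: then R1C2 would have to be in {1,2,3,5,6,7} for the 8 across but in {4} for the 12 down — contradiction. So R3C2 = 9.
R1C2 = 12 − 11 = 1 completes the 12 down.
R3C1 = 14 − 9 = 5 completes the 14 across.
R1C1 = 8 − 1 = 7 completes the 8 across.

4 2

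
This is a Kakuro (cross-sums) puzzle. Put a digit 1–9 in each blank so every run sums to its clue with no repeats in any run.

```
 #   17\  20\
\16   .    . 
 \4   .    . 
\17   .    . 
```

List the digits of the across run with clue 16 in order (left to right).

16 in 2 cells must be {7,9}; 4 in 2 cells must be {1,3}; 17 in 2 cells must be {8,9}.
The 4 across and the 20 down share only 3, so R2C2 = 3.
Given what's placed, R1C2 must be 9 to fit the 16 across and 20 down.
R2C1 = 4 − 3 = 1 completes the 4 across.
R3C1 = 9: the only remaining digit allowed by both the 17 across and the 17 down.
R3C2 = 17 − 9 = 8 completes the 17 across.
R1C1 = 16 − 9 = 7 completes the 16 across.

7, 9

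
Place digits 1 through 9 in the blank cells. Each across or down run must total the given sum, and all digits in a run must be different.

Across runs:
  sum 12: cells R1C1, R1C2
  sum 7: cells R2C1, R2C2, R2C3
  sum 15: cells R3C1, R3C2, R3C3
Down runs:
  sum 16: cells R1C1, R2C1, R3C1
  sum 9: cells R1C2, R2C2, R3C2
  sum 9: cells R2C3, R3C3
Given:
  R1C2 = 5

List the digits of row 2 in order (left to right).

4, 1, 2

7 in 3 cells must be {1,2,4}.
R1C1 = 12 − 5 = 7 completes the 12 across.
R2C2 = 1: the only remaining digit allowed by both the 7 across and the 9 down.
R3C2 = 9 − 6 = 3 completes the 9 down.
Given what's placed, R2C1 must be 4 to fit the 7 across and 16 down.
R2C3 = 7 − 5 = 2 completes the 7 across.
R3C1 = 16 − 11 = 5 completes the 16 down.
R3C3 = 15 − 8 = 7 completes the 15 across.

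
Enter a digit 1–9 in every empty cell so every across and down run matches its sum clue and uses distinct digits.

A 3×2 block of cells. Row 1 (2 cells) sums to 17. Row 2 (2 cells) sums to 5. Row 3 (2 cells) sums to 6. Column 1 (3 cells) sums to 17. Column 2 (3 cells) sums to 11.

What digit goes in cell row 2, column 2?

17 in 2 cells must be {8,9}.
The 17 across and the 11 down share only 8, so (1,2) = 8.
(1,1) = 17 − 8 = 9 completes the 17 across.
Nothing is forced directly, so branch on (2,2), whose candidates are 1 or 2. If (2,2) = 1: then (2,1) would have to be in {4} for the 5 across but in {1,2,3,5,6,7} for the 17 down — contradiction. So (2,2) = 2.
(2,1) = 5 − 2 = 3 completes the 5 across.
(3,1) = 17 − 12 = 5 completes the 17 down.
(3,2) = 6 − 5 = 1 completes the 6 across.

2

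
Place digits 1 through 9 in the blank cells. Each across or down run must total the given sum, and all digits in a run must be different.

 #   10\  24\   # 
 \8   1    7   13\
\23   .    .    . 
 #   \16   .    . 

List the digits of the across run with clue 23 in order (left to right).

9, 8, 6

23 in 3 cells must be {6,8,9}; 16 in 2 cells must be {7,9}; 24 in 3 cells must be {7,8,9}.
R2C1 = 10 − 1 = 9 completes the 10 down.
Given what's placed, R2C2 must be 8 to fit the 23 across and 24 down.
R2C3 = 23 − 17 = 6 completes the 23 across.
R3C2 = 24 − 15 = 9 completes the 24 down.
R3C3 = 16 − 9 = 7 completes the 16 across.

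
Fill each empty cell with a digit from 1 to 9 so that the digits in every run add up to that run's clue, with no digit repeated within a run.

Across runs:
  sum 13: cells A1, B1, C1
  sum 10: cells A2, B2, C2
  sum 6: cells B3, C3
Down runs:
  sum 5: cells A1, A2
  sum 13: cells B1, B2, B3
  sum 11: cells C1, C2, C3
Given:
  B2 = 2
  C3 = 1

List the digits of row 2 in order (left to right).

B3 = 6 − 1 = 5 completes the 6 across.
B1 = 13 − 7 = 6 completes the 13 down.
Nothing is forced directly, so branch on C2, whose candidates are 3 or 7. If C2 = 3: then C1 would have to be in {2,3,4,5} for the 13 across but in {7} for the 11 down — contradiction. So C2 = 7.
C1 = 11 − 8 = 3 completes the 11 down.
A2 = 10 − 9 = 1 completes the 10 across.
A1 = 13 − 9 = 4 completes the 13 across.

1 2 7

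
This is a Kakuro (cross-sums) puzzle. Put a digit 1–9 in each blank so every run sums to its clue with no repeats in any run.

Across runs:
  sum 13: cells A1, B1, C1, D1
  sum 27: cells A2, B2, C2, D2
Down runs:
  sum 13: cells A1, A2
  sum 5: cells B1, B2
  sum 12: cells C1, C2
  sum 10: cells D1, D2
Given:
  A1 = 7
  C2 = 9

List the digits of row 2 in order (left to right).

C1 = 12 − 9 = 3 completes the 12 down.
A2 = 13 − 7 = 6 completes the 13 down.
B2 = 4: the only remaining digit allowed by both the 27 across and the 5 down.
D2 = 27 − 19 = 8 completes the 27 across.
B1 = 5 − 4 = 1 completes the 5 down.
D1 = 13 − 11 = 2 completes the 13 across.

6, 4, 9, 8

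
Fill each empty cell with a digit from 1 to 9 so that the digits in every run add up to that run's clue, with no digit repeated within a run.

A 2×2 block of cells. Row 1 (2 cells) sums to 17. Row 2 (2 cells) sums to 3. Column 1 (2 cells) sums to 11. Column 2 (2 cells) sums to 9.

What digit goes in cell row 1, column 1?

17 in 2 cells must be {8,9}; 3 in 2 cells must be {1,2}.
The 17 across and the 9 down share only 8, so (1,2) = 8.
The 3 across and the 11 down share only 2, so (2,1) = 2.
(2,2) = 3 − 2 = 1 completes the 3 across.
(1,1) = 17 − 8 = 9 completes the 17 across.

9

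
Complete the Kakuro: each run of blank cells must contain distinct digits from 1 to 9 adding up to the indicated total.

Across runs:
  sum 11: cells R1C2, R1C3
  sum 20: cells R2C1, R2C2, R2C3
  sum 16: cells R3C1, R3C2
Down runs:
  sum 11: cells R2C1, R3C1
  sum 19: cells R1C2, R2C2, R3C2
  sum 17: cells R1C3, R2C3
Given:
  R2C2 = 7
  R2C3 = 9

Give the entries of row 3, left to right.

16 in 2 cells must be {7,9}; 17 in 2 cells must be {8,9}.
R1C3 = 17 − 9 = 8 completes the 17 down.
R2C1 = 20 − 16 = 4 completes the 20 across.
R3C1 = 11 − 4 = 7 completes the 11 down.
R3C2 = 16 − 7 = 9 completes the 16 across.
R1C2 = 11 − 8 = 3 completes the 11 across.

7 9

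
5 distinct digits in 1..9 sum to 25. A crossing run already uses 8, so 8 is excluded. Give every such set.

{1,2,6,7,9}; {1,3,5,7,9}; {1,4,5,6,9}; {2,3,4,7,9}; {2,3,5,6,9}; {3,4,5,6,7}

5 distinct digits from 1–9 sum between 15 and 35.
Dropping sets that contain 8.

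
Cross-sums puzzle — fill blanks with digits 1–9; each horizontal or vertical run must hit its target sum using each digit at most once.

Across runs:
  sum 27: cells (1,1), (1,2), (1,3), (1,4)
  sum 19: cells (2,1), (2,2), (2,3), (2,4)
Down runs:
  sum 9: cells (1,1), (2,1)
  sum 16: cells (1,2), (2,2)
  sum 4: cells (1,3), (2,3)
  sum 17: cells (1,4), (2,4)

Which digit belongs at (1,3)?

3

16 in 2 cells must be {7,9}; 4 in 2 cells must be {1,3}; 17 in 2 cells must be {8,9}.
Only 3 fits (1,3) under both its across sum 27 and down sum 4.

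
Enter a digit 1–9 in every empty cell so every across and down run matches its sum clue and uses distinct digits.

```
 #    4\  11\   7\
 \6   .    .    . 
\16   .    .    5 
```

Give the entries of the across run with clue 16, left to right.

3 8 5

6 in 3 cells must be {1,2,3}; 4 in 2 cells must be {1,3}.
R1C3 = 7 − 5 = 2 completes the 7 down.
R2C1 = 3: the only remaining digit allowed by both the 16 across and the 4 down.
R2C2 = 16 − 8 = 8 completes the 16 across.
R1C1 = 4 − 3 = 1 completes the 4 down.
R1C2 = 6 − 3 = 3 completes the 6 across.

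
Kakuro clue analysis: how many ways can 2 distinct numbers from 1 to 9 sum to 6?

2

2 distinct digits from 1–9 sum between 3 and 17.
Enumerating: {1,5}, {2,4}.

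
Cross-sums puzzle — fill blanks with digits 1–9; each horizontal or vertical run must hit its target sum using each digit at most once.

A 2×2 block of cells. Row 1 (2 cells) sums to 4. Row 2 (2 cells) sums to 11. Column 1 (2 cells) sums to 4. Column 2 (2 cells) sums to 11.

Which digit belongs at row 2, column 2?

8

4 in 2 cells must be {1,3}.
The 4 across and the 11 down share only 3, so (1,2) = 3.
The 11 across and the 4 down share only 3, so (2,1) = 3.
(2,2) = 11 − 3 = 8 completes the 11 across.
(1,1) = 4 − 3 = 1 completes the 4 across.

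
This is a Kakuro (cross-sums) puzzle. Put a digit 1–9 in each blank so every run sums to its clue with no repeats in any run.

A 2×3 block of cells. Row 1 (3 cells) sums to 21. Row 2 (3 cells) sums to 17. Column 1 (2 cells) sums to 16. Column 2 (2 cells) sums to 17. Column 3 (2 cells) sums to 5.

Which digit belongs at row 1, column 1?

16 in 2 cells must be {7,9}; 17 in 2 cells must be {8,9}.
The 21 across and the 5 down share only 4, so (1,3) = 4.
(2,3) = 5 − 4 = 1 completes the 5 down.
Given what's placed, (1,1) must be 9 to fit the 21 across and 16 down.
(1,2) = 21 − 13 = 8 completes the 21 across.
(2,1) = 16 − 9 = 7 completes the 16 down.
(2,2) = 17 − 8 = 9 completes the 17 across.

9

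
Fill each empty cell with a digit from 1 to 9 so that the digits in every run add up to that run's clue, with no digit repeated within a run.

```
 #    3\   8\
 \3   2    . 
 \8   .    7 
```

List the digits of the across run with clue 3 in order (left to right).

3 in 2 cells must be {1,2}.
R1C2 = 3 − 2 = 1 completes the 3 across.
R2C1 = 8 − 7 = 1 completes the 8 across.

2 1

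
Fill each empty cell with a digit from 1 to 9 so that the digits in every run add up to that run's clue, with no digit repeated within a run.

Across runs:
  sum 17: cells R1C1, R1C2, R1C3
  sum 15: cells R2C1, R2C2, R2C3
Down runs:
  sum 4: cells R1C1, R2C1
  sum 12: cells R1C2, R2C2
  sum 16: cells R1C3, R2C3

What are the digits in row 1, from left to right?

1, 7, 9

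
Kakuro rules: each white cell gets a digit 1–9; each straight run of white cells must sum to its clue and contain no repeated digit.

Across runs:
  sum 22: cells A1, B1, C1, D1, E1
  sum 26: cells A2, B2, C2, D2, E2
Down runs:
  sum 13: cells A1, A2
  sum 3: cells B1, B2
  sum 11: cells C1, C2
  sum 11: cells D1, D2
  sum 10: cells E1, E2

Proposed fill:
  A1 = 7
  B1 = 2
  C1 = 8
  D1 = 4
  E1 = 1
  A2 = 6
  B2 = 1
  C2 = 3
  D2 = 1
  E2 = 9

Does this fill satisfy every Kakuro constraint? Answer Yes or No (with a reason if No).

No — the across run A2–E2 sums to 20, not 26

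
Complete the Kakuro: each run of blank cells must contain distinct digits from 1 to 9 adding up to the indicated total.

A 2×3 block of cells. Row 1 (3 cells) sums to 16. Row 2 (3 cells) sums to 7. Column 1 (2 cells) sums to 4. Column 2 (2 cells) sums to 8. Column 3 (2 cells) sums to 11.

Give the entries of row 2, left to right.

1 2 4

7 in 3 cells must be {1,2,4}; 4 in 2 cells must be {1,3}.
The 7 across and the 4 down share only 1, so (2,1) = 1.
Given what's placed, (2,2) must be 2 to fit the 7 across and 8 down.
(2,3) = 7 − 3 = 4 completes the 7 across.
(1,1) = 4 − 1 = 3 completes the 4 down.
(1,2) = 8 − 2 = 6 completes the 8 down.
(1,3) = 16 − 9 = 7 completes the 16 across.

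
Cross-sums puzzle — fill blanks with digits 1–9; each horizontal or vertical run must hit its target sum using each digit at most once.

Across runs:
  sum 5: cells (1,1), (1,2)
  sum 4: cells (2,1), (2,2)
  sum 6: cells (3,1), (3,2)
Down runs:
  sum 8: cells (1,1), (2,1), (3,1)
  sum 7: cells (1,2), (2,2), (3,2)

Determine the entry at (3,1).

4

4 in 2 cells must be {1,3}; 7 in 3 cells must be {1,2,4}.
The 4 across and the 7 down share only 1, so (2,2) = 1.
(2,1) = 4 − 1 = 3 completes the 4 across.
Nothing is forced directly, so branch on (1,1), whose candidates are 1 or 4. If (1,1) = 4: then (1,2) would have to be in {1} for the 5 across but in {2,4} for the 7 down — contradiction. So (1,1) = 1.
(1,2) = 5 − 1 = 4 completes the 5 across.
(3,1) = 8 − 4 = 4 completes the 8 down.
(3,2) = 6 − 4 = 2 completes the 6 across.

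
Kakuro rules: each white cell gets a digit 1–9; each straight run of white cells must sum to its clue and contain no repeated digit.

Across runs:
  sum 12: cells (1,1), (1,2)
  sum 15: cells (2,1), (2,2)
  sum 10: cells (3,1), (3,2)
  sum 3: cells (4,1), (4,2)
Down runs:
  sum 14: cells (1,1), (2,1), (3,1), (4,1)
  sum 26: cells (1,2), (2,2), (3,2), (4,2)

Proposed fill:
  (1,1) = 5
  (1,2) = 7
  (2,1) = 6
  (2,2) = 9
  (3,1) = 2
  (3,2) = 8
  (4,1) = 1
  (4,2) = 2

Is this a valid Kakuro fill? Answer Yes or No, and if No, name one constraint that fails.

Across: 5+7=12; 6+9=15; 2+8=10; 1+2=3. Down: 5+6+2+1=14; 7+9+8+2=26. No digit repeats within any run.

Yes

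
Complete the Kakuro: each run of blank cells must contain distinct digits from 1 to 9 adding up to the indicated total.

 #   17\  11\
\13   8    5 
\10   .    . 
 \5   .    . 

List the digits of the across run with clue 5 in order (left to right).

No cell is forced outright now. R2C2 can only be 2 or 4 (the digits allowed by both its 10 across and its 11 down). If R2C2 = 2: then R2C1 would have to be in {8} for the 10 across but in {2,3,4,5,6,7} for the 17 down — contradiction. So R2C2 = 4.
R2C1 = 10 − 4 = 6 completes the 10 across.
R3C1 = 17 − 14 = 3 completes the 17 down.
R3C2 = 5 − 3 = 2 completes the 5 across.

3 2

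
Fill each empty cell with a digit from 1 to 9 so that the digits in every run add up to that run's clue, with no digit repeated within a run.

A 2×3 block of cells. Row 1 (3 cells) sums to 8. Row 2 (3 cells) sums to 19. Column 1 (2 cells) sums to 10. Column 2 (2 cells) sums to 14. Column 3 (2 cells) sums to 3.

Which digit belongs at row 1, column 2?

5

3 in 2 cells must be {1,2}.
The 8 across and the 14 down share only 5, so (1,2) = 5.
(2,2) = 14 − 5 = 9 completes the 14 down.
Given what's placed, (2,3) must be 2 to fit the 19 across and 3 down.
(1,3) = 3 − 2 = 1 completes the 3 down.
(2,1) = 19 − 11 = 8 completes the 19 across.
(1,1) = 8 − 6 = 2 completes the 8 across.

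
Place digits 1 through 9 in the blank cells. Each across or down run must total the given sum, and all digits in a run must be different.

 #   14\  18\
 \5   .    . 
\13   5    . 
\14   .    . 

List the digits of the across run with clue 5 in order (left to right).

1 4

R2C2 = 13 − 5 = 8 completes the 13 across.
Nothing is forced directly, so branch on R3C1, whose candidates are 6 or 8. If R3C1 = 6: that forces R1C1 = 3, after which R1C2 would have to be in {2} for the 5 across but in {1,3,4,6,7,9} for the 18 down — contradiction. So R3C1 = 8.
R1C1 = 14 − 13 = 1 completes the 14 down.
R1C2 = 5 − 1 = 4 completes the 5 across.
R3C2 = 14 − 8 = 6 completes the 14 across.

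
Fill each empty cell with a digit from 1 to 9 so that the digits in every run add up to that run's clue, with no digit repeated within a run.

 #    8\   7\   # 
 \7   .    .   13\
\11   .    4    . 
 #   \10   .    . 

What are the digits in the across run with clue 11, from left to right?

2, 4, 5

7 in 3 cells must be {1,2,4}.
No cell is forced outright now. R1C2 can only be 1 or 2 (the digits allowed by both its 7 across and its 7 down). If R1C2 = 2: that forces R1C1 = 5, after which R2C1 would have to be in {1,2,5,6} for the 11 across but in {3} for the 8 down — contradiction. So R1C2 = 1.
R1C1 = 7 − 1 = 6 completes the 7 across.
R2C1 = 8 − 6 = 2 completes the 8 down.
R2C3 = 11 − 6 = 5 completes the 11 across.
R3C2 = 7 − 5 = 2 completes the 7 down.
R3C3 = 10 − 2 = 8 completes the 10 across.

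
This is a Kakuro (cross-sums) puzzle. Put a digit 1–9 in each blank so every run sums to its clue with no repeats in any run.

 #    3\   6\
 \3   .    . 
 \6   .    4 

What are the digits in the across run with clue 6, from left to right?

2, 4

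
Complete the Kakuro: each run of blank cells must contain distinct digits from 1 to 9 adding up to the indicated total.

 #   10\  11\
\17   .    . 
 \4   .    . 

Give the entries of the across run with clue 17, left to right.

9, 8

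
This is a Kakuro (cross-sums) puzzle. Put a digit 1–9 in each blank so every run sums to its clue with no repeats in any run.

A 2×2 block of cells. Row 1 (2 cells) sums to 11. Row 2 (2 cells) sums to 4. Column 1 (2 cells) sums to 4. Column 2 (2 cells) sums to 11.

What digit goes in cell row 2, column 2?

4 in 2 cells must be {1,3}.
The 11 across and the 4 down share only 3, so (1,1) = 3.
(1,2) = 11 − 3 = 8 completes the 11 across.
(2,1) = 4 − 3 = 1 completes the 4 down.
(2,2) = 4 − 1 = 3 completes the 4 across.

3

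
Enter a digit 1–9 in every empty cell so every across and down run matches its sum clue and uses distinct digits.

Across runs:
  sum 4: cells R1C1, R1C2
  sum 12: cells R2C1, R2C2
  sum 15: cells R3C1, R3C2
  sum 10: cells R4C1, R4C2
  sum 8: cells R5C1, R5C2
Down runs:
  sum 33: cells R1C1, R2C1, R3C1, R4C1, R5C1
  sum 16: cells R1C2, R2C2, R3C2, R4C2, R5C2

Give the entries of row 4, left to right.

4 in 2 cells must be {1,3}; 16 in 5 cells must be {1,2,3,4,6}.
Only 3 fits R1C1 under both its across sum 4 and down sum 33.
R1C2 = 4 − 3 = 1 completes the 4 across.
Given what's placed, R3C2 must be 6 to fit the 15 across and 16 down.
R3C1 = 15 − 6 = 9 completes the 15 across.
No cell is forced outright now. R2C1 can only be 7 or 8 (the digits allowed by both its 12 across and its 33 down). If R2C1 = 7: then R2C2 would have to be in {5} for the 12 across but in {2,3,4} for the 16 down — contradiction. So R2C1 = 8.
R2C2 = 12 − 8 = 4 completes the 12 across.
Nothing is forced directly, so branch on R4C1, whose candidates are 6 or 7. If R4C1 = 6: then R4C2 would have to be in {4} for the 10 across but in {2,3} for the 16 down — contradiction. So R4C1 = 7.
R4C2 = 10 − 7 = 3 completes the 10 across.

7, 3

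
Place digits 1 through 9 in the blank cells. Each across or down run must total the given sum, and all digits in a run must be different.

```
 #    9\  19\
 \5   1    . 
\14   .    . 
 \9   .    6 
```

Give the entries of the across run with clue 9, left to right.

3, 6

R1C2 = 5 − 1 = 4 completes the 5 across.
R2C2 = 19 − 10 = 9 completes the 19 down.
R3C1 = 9 − 6 = 3 completes the 9 across.
R2C1 = 14 − 9 = 5 completes the 14 across.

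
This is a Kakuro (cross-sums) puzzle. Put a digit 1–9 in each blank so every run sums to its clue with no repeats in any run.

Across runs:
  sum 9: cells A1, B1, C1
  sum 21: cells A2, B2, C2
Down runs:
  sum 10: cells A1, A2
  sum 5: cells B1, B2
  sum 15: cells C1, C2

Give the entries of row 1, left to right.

2, 1, 6

The 9 across and the 15 down share only 6, so C1 = 6.
The 21 across and the 5 down share only 4, so B2 = 4.
C2 = 15 − 6 = 9 completes the 15 down.
B1 = 5 − 4 = 1 completes the 5 down.
A2 = 21 − 13 = 8 completes the 21 across.
A1 = 9 − 7 = 2 completes the 9 across.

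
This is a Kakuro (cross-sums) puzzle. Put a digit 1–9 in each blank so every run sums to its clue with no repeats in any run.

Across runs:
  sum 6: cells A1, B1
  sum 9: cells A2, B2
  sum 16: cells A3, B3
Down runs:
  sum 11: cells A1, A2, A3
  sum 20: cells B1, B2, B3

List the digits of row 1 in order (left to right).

16 in 2 cells must be {7,9}.
The 16 across and the 11 down share only 7, so A3 = 7.
B3 = 16 − 7 = 9 completes the 16 across.
Given what's placed, A1 must be 1 to fit the 6 across and 11 down.
B1 = 6 − 1 = 5 completes the 6 across.
A2 = 11 − 8 = 3 completes the 11 down.
B2 = 9 − 3 = 6 completes the 9 across.

1 5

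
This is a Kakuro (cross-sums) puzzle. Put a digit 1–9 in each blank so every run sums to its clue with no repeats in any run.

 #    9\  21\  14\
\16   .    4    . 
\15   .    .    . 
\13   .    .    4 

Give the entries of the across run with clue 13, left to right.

Given what's placed, R3C2 must be 8 to fit the 13 across and 21 down.
R2C2 = 21 − 12 = 9 completes the 21 down.
R3C1 = 13 − 12 = 1 completes the 13 across.
Nothing is forced directly, so branch on R2C1, whose candidates are 2 or 5. If R2C1 = 2: then R1C1 would have to be in {3,5,7,9} for the 16 across but in {6} for the 9 down — contradiction. So R2C1 = 5.
R1C1 = 9 − 6 = 3 completes the 9 down.
R1C3 = 16 − 7 = 9 completes the 16 across.
R2C3 = 15 − 14 = 1 completes the 15 across.

1 8 4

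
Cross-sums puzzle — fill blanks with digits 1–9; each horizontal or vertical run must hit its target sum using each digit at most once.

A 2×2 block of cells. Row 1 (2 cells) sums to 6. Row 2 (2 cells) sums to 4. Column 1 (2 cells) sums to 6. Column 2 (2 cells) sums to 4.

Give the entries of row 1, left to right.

4 in 2 cells must be {1,3}.
The 6 across and the 4 down share only 1, so (1,2) = 1.
The 4 across and the 6 down share only 1, so (2,1) = 1.
(2,2) = 4 − 1 = 3 completes the 4 across.
(1,1) = 6 − 1 = 5 completes the 6 across.

5 1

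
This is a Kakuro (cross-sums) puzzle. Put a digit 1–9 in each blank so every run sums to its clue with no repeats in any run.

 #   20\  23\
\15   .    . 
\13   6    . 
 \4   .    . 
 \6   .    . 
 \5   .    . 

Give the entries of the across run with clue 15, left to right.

7 8

4 in 2 cells must be {1,3}.
R2C2 = 13 − 6 = 7 completes the 13 across.
No cell is forced outright now. R1C1 can only be 7 or 8 (the digits allowed by both its 15 across and its 20 down). If R1C1 = 8: then R1C2 would have to be in {7} for the 15 across but in {1,2,3,4,5,6,8,9} for the 23 down — contradiction. So R1C1 = 7.
R1C2 = 15 − 7 = 8 completes the 15 across.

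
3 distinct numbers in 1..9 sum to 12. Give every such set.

{1,2,9}; {1,3,8}; {1,4,7}; {1,5,6}; {2,3,7}; {2,4,6}; {3,4,5}

3 distinct digits from 1–9 sum between 6 and 24.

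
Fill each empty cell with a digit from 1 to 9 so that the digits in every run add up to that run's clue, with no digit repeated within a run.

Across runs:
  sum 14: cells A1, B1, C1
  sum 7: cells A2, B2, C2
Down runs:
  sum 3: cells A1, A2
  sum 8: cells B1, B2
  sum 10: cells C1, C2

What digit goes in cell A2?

2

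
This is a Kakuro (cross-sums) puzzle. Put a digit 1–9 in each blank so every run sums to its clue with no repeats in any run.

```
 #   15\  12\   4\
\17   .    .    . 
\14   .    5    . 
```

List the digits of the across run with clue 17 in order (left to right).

9, 7, 1

4 in 2 cells must be {1,3}.
R1C2 = 12 − 5 = 7 completes the 12 down.
Given what's placed, R1C3 must be 1 to fit the 17 across and 4 down.
R2C3 = 4 − 1 = 3 completes the 4 down.
R1C1 = 17 − 8 = 9 completes the 17 across.
R2C1 = 14 − 8 = 6 completes the 14 across.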